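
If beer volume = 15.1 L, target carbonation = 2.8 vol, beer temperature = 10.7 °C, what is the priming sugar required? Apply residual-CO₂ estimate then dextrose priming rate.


residual = 14.695·(0.01821 + 0.09011·e^(−0.04·T));  sugar = (target − residual)·4.0·V
residual = 14.695·(0.01821 + 0.09011·e^(−0.04·10.7)) = 1.1307
sugar = (2.8 − 1.1307)·4.0·15.1

100.8256 g


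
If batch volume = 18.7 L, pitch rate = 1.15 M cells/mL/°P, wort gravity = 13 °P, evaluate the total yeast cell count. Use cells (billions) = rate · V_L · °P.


cells = 1.15 · 18.7 · 13

279.5650 billion cells


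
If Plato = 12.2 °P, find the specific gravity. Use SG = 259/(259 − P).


SG = 259/(259 − 12.2)

1.0494


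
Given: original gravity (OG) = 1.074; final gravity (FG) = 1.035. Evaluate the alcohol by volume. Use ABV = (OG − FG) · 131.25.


ABV = (1.074 − 1.035) · 131.25

5.1188 % ABV


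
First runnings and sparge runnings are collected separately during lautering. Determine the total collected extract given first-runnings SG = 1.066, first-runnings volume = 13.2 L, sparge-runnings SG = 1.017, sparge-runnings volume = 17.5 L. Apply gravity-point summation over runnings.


total = Σ (SG_i − 1)·1000·V_i
first = (1.066 − 1)·1000·13.2 = 871.2000
sparge = (1.017 − 1)·1000·17.5 = 297.5000
total = 871.2000 + 297.5000

1168.7000 gravity·L


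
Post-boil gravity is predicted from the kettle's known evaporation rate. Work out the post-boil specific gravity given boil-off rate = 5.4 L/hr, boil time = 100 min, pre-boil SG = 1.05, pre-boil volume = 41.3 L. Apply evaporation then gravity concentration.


V_post = V_pre − rate·(t/60);  SG_post = 1 + (SG_pre−1)·V_pre/V_post
V_post = 41.3 − 5.4·(100/60) = 32.3000
SG_post = 1 + (1.05 − 1)·41.3/32.3000

1.0639


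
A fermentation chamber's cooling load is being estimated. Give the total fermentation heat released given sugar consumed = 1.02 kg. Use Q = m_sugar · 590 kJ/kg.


Q = 1.02 · 590

601.8000 kJ


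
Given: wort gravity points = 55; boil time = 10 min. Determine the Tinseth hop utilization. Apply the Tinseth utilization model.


U = 1.65·0.000125^(GP/1000) · (1 − e^(−0.04·t))/4.15
bigness = 1.65·0.000125^(55/1000) = 1.0065
boil_factor = (1 − e^(−0.04·10))/4.15 = 0.0794
U = 1.0065 · 0.0794

0.0800


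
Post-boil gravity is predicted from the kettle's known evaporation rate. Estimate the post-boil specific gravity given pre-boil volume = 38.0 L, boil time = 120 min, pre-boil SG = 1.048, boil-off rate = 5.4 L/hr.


V_post = V_pre − rate·(t/60);  SG_post = 1 + (SG_pre−1)·V_pre/V_post
V_post = 38.0 − 5.4·(120/60) = 27.2000
SG_post = 1 + (1.048 − 1)·38.0/27.2000

1.0671


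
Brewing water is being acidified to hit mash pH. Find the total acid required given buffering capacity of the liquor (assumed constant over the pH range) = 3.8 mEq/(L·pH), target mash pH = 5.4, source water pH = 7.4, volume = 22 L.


acid = buffering capacity · (pH_source − pH_target) · V
acid = 3.8 · (7.4 − 5.4) · 22

167.2000 mEq


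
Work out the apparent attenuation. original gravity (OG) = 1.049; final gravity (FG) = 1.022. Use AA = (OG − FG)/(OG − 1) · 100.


AA = (1.049 − 1.022)/(1.049 − 1) · 100

55.1020 %


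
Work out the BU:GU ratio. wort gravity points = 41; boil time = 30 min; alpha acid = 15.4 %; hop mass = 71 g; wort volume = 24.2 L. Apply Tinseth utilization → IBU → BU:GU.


U = 1.65·0.000125^(GP/1000)·(1−e^(−0.04t))/4.15;  IBU = (α/100)·m·U·1000/V;  BU:GU = IBU/GP
U = 1.65·0.000125^(41/1000)·(1−e^(−0.04·30))/4.15 = 0.1922
IBU = (15.4/100)·71·0.1922·1000/24.2 = 86.8419
BU:GU = 86.8419/41

2.1181


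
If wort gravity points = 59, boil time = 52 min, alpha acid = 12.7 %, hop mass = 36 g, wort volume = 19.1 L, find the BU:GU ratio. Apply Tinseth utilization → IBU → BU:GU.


U = 1.65·0.000125^(GP/1000)·(1−e^(−0.04t))/4.15;  IBU = (α/100)·m·U·1000/V;  BU:GU = IBU/GP
U = 1.65·0.000125^(59/1000)·(1−e^(−0.04·52))/4.15 = 0.2047
IBU = (12.7/100)·36·0.2047·1000/19.1 = 49.0082
BU:GU = 49.0082/59

0.8306


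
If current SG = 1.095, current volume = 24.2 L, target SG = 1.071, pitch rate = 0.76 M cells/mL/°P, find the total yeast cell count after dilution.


V_w = V·((SG_c−1)/(SG_t−1)−1);  °P = 259 − 259/SG_t;  cells = rate·(V+V_w)·°P
V_w = 24.2·((1.095−1)/(1.071−1)−1) = 8.1803
V_final = 24.2 + 8.1803 = 32.3803
°P = 259 − 259/1.071 = 17.1699
cells = 0.76·32.3803·17.1699

422.5352 billion cells


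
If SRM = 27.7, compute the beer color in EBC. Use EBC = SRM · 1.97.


EBC = 27.7 · 1.97

54.5690 EBC


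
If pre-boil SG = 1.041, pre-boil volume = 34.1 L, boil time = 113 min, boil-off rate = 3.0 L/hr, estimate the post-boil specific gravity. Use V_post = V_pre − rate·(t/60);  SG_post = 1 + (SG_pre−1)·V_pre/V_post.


V_post = 34.1 − 3.0·(113/60) = 28.4500
SG_post = 1 + (1.041 − 1)·34.1/28.4500

1.0491


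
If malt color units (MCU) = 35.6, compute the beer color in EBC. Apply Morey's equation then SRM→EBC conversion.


SRM = 1.4922·MCU^0.6859;  EBC = SRM·1.97
SRM = 1.4922·35.6^0.6859 = 17.2968
EBC = 17.2968·1.97

34.0748 EBC


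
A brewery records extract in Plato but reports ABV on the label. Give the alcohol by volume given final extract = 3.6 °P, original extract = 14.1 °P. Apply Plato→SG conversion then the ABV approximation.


SG = 259/(259 − P);  ABV = (OG − FG)·131.25
OG = 259/(259 − 14.1) = 1.0576
FG = 259/(259 − 3.6) = 1.0141
ABV = (1.0576 − 1.0141)·131.25

5.7066 % ABV


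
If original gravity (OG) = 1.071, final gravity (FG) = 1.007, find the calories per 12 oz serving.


ABW = (OG−FG)·131.25·0.79/FG;  °P = 259 − 259/SG (for OG→OE and FG→AE);  RE = 0.1808·OE + 0.8192·AE;  Cal = (6.9·ABW + 4·(RE−0.1))·FG·3.55
ABW = (1.071 − 1.007)·131.25·0.79/1.007 = 6.5899
OE = 259 − 259/1.071 = 17.1699 °P
AE = 259 − 259/1.007 = 1.8004 °P
RE = 0.1808·17.1699 + 0.8192·1.8004 = 4.5792 °P
Cal = (6.9·6.5899 + 4·(4.5792−0.1))·1.007·3.55

226.5988 kcal


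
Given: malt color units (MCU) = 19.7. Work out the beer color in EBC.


SRM = 1.4922·MCU^0.6859;  EBC = SRM·1.97
SRM = 1.4922·19.7^0.6859 = 11.5266
EBC = 11.5266·1.97

22.7074 EBC


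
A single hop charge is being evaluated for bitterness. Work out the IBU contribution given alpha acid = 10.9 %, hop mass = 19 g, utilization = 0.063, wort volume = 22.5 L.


IBU = (α/100)·mass·U·1000 / V
IBU = (10.9/100)·19·0.063·1000 / 22.5

5.7988 IBU


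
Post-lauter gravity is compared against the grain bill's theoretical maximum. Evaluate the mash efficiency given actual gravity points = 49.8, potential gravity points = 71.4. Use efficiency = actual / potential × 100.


efficiency = 49.8 / 71.4 × 100

69.7479 %


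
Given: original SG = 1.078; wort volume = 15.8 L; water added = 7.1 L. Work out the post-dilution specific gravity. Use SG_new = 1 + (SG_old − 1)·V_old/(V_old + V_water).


pts = (1.078 − 1)·1000·15.8/(15.8 + 7.1) = 53.8166
SG_new = 1 + 53.8166/1000

1.0538


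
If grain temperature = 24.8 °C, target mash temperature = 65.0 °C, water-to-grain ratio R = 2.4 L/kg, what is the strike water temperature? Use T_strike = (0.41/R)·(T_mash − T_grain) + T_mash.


T_strike = (0.41/2.4)·(65.0 − 24.8) + 65.0

71.8675 °C


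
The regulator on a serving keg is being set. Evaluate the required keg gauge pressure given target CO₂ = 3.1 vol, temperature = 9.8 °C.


psi = vols/(0.01821 + 0.09011·e^(−0.04·T)) − 14.695
psi = 3.1/(0.01821 + 0.09011·e^(−0.04·9.8)) − 14.695

24.4970 psi


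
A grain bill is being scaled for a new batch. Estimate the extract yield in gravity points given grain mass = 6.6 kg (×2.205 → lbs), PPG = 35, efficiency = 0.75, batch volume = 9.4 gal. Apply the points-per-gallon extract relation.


points = lbs × PPG × eff / vol
lbs = 6.6 × 2.205 = 14.5530
points = 14.5530 × 35 × 0.75 / 9.4

40.6400 points


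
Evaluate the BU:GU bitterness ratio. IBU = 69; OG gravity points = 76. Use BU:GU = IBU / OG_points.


BU:GU = 69 / 76

0.9079


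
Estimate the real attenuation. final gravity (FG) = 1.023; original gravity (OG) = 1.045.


AA = (OG−FG)/(OG−1)·100;  RA = AA·0.8192
AA = (1.045 − 1.023)/(1.045 − 1)·100 = 48.8889
RA = 48.8889·0.8192

40.0498 %


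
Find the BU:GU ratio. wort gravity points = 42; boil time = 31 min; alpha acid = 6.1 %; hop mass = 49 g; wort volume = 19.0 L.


U = 1.65·0.000125^(GP/1000)·(1−e^(−0.04t))/4.15;  IBU = (α/100)·m·U·1000/V;  BU:GU = IBU/GP
U = 1.65·0.000125^(42/1000)·(1−e^(−0.04·31))/4.15 = 0.1937
IBU = (6.1/100)·49·0.1937·1000/19.0 = 30.4729
BU:GU = 30.4729/42

0.7255


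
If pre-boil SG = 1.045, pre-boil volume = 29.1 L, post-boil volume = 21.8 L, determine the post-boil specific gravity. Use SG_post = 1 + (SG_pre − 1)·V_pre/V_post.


pts_pre = (1.045 − 1)·1000 = 45.0000
pts_post = 45.0000·29.1/21.8 = 60.0688
SG_post = 1 + 60.0688/1000

1.0601


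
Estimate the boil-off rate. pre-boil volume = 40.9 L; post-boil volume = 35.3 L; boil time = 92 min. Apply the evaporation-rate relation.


rate = (V_pre − V_post) / (t_min/60)
rate = (40.9 − 35.3) / (92/60)

3.6522 L/hr


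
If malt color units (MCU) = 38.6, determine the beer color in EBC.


SRM = 1.4922·MCU^0.6859;  EBC = SRM·1.97
SRM = 1.4922·38.6^0.6859 = 18.2838
EBC = 18.2838·1.97

36.0192 EBC


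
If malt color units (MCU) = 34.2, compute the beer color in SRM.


SRM = 1.4922 · MCU^0.6859
SRM = 1.4922 · 34.2^0.6859

16.8273 SRM


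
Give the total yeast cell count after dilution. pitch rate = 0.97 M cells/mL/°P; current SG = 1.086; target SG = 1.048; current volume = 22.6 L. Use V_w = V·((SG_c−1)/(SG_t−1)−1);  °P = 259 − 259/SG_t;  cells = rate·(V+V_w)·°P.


V_w = 22.6·((1.086−1)/(1.048−1)−1) = 17.8917
V_final = 22.6 + 17.8917 = 40.4917
°P = 259 − 259/1.048 = 11.8626
cells = 0.97·40.4917·11.8626

465.9262 billion cells


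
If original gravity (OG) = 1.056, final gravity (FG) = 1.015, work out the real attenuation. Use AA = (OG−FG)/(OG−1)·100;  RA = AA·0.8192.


AA = (1.056 − 1.015)/(1.056 − 1)·100 = 73.2143
RA = 73.2143·0.8192

59.9771 %


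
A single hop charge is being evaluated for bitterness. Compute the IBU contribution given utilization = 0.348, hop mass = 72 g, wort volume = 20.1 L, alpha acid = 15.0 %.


IBU = (α/100)·mass·U·1000 / V
IBU = (15.0/100)·72·0.348·1000 / 20.1

186.9851 IBU


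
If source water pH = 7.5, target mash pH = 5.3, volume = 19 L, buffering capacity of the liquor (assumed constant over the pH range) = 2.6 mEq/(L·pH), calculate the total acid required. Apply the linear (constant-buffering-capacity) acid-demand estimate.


acid = buffering capacity · (pH_source − pH_target) · V
acid = 2.6 · (7.5 − 5.3) · 19

108.6800 mEq


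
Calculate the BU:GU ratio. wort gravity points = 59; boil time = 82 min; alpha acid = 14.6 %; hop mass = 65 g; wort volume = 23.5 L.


U = 1.65·0.000125^(GP/1000)·(1−e^(−0.04t))/4.15;  IBU = (α/100)·m·U·1000/V;  BU:GU = IBU/GP
U = 1.65·0.000125^(59/1000)·(1−e^(−0.04·82))/4.15 = 0.2252
IBU = (14.6/100)·65·0.2252·1000/23.5 = 90.9274
BU:GU = 90.9274/59

1.5411


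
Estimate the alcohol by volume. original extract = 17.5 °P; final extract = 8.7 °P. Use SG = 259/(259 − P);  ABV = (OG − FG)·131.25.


OG = 259/(259 − 17.5) = 1.0725
FG = 259/(259 − 8.7) = 1.0348
ABV = (1.0725 − 1.0348)·131.25

4.9488 % ABV


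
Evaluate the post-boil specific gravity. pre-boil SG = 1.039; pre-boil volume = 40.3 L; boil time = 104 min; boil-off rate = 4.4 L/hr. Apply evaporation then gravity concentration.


V_post = V_pre − rate·(t/60);  SG_post = 1 + (SG_pre−1)·V_pre/V_post
V_post = 40.3 − 4.4·(104/60) = 32.6733
SG_post = 1 + (1.039 − 1)·40.3/32.6733

1.0481


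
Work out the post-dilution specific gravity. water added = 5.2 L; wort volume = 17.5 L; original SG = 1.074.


SG_new = 1 + (SG_old − 1)·V_old/(V_old + V_water)
pts = (1.074 − 1)·1000·17.5/(17.5 + 5.2) = 57.0485
SG_new = 1 + 57.0485/1000

1.0570


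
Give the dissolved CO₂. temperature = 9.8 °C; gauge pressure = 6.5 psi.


vols = (P + 14.695)·(0.01821 + 0.09011·e^(−0.04·T))
vols = (6.5 + 14.695)·(0.01821 + 0.09011·e^(−0.04·9.8))

1.6765 volumes


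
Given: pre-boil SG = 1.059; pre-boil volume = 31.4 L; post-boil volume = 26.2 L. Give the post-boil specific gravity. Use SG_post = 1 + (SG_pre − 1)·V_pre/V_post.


pts_pre = (1.059 − 1)·1000 = 59.0000
pts_post = 59.0000·31.4/26.2 = 70.7099
SG_post = 1 + 70.7099/1000

1.0707


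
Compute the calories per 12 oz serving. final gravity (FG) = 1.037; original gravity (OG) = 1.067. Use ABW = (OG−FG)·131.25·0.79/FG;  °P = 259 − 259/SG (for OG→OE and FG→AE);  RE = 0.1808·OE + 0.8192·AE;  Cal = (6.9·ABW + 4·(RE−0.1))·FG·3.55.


ABW = (1.067 − 1.037)·131.25·0.79/1.037 = 2.9996
OE = 259 − 259/1.067 = 16.2634 °P
AE = 259 − 259/1.037 = 9.2411 °P
RE = 0.1808·16.2634 + 0.8192·9.2411 = 10.5107 °P
Cal = (6.9·2.9996 + 4·(10.5107−0.1))·1.037·3.55

229.4966 kcal


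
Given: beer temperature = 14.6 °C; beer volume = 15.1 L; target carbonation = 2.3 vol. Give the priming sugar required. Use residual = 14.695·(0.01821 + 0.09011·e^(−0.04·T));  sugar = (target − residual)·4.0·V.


residual = 14.695·(0.01821 + 0.09011·e^(−0.04·14.6)) = 1.0060
sugar = (2.3 − 1.0060)·4.0·15.1

78.1555 g


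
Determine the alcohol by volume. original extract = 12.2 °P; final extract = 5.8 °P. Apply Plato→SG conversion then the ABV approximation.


SG = 259/(259 − P);  ABV = (OG − FG)·131.25
OG = 259/(259 − 12.2) = 1.0494
FG = 259/(259 − 5.8) = 1.0229
ABV = (1.0494 − 1.0229)·131.25

3.4815 % ABV


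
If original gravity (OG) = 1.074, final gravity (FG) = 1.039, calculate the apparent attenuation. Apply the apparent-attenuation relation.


AA = (OG − FG)/(OG − 1) · 100
AA = (1.074 − 1.039)/(1.074 − 1) · 100

47.2973 %


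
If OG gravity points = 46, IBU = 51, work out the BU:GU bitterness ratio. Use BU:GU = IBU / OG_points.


BU:GU = 51 / 46

1.1087


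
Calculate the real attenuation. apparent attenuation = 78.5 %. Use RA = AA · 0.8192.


RA = 78.5 · 0.8192

64.3072 %


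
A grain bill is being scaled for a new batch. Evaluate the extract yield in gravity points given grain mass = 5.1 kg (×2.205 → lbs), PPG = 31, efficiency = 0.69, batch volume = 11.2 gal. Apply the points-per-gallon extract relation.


points = lbs × PPG × eff / vol
lbs = 5.1 × 2.205 = 11.2455
points = 11.2455 × 31 × 0.69 / 11.2

21.4769 points


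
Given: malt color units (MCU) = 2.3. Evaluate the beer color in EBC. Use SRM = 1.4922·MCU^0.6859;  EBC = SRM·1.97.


SRM = 1.4922·2.3^0.6859 = 2.6420
EBC = 2.6420·1.97

5.2048 EBC


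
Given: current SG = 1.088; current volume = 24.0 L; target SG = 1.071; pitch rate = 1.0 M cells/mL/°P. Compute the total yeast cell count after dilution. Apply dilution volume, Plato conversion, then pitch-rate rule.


V_w = V·((SG_c−1)/(SG_t−1)−1);  °P = 259 − 259/SG_t;  cells = rate·(V+V_w)·°P
V_w = 24.0·((1.088−1)/(1.071−1)−1) = 5.7465
V_final = 24.0 + 5.7465 = 29.7465
°P = 259 − 259/1.071 = 17.1699
cells = 1.0·29.7465·17.1699

510.7451 billion cells


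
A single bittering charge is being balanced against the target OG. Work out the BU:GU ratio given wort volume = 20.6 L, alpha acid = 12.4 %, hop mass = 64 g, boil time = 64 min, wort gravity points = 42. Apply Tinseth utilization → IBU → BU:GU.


U = 1.65·0.000125^(GP/1000)·(1−e^(−0.04t))/4.15;  IBU = (α/100)·m·U·1000/V;  BU:GU = IBU/GP
U = 1.65·0.000125^(42/1000)·(1−e^(−0.04·64))/4.15 = 0.2515
IBU = (12.4/100)·64·0.2515·1000/20.6 = 96.8944
BU:GU = 96.8944/42

2.3070


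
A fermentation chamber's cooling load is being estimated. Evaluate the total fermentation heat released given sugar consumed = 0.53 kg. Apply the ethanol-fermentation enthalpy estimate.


Q = m_sugar · 590 kJ/kg
Q = 0.53 · 590

312.7000 kJ


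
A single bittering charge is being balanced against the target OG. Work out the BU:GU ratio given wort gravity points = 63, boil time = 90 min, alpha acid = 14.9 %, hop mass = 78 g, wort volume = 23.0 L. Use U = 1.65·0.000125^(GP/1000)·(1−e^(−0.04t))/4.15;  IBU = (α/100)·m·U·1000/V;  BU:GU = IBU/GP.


U = 1.65·0.000125^(63/1000)·(1−e^(−0.04·90))/4.15 = 0.2195
IBU = (14.9/100)·78·0.2195·1000/23.0 = 110.9335
BU:GU = 110.9335/63

1.7608


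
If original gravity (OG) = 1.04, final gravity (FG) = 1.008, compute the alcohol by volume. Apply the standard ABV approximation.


ABV = (OG − FG) · 131.25
ABV = (1.04 − 1.008) · 131.25

4.2000 % ABV


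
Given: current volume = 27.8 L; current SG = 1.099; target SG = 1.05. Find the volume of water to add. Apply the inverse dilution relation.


V_water = V·((SG_curr − 1)/(SG_target − 1) − 1)
V_water = 27.8·((1.099 − 1)/(1.05 − 1) − 1)

27.2440 L


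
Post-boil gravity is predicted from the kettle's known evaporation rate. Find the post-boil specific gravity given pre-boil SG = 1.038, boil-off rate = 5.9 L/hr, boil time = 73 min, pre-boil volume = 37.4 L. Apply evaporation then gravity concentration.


V_post = V_pre − rate·(t/60);  SG_post = 1 + (SG_pre−1)·V_pre/V_post
V_post = 37.4 − 5.9·(73/60) = 30.2217
SG_post = 1 + (1.038 − 1)·37.4/30.2217

1.0470


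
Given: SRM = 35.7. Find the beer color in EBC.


EBC = SRM · 1.97
EBC = 35.7 · 1.97

70.3290 EBC


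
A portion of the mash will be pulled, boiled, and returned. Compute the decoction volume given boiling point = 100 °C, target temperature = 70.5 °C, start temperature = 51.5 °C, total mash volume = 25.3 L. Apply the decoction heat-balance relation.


V_dec = V_total·(T_target − T_start)/(T_boil − T_start)
V_dec = 25.3·(70.5 − 51.5)/(100 − 51.5)

9.9113 L


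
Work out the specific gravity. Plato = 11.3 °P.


SG = 259/(259 − P)
SG = 259/(259 − 11.3)

1.0456


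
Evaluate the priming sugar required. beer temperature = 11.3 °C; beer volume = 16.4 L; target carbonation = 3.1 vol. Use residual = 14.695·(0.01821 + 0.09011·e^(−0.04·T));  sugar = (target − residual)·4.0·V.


residual = 14.695·(0.01821 + 0.09011·e^(−0.04·11.3)) = 1.1102
sugar = (3.1 − 1.1102)·4.0·16.4

130.5286 g


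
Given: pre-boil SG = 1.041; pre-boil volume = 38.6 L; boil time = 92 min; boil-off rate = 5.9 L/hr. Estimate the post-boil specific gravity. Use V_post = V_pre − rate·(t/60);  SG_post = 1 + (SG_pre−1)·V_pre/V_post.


V_post = 38.6 − 5.9·(92/60) = 29.5533
SG_post = 1 + (1.041 − 1)·38.6/29.5533

1.0536


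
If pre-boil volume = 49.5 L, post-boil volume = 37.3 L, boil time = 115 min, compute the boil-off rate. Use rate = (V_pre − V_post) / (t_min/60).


rate = (49.5 − 37.3) / (115/60)

6.3652 L/hr


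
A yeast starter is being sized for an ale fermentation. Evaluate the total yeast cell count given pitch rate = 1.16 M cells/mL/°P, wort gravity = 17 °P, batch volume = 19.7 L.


cells (billions) = rate · V_L · °P
cells = 1.16 · 19.7 · 17

388.4840 billion cells


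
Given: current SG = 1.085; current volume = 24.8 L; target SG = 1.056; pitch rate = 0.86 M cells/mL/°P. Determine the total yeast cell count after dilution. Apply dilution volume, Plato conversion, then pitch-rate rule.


V_w = V·((SG_c−1)/(SG_t−1)−1);  °P = 259 − 259/SG_t;  cells = rate·(V+V_w)·°P
V_w = 24.8·((1.085−1)/(1.056−1)−1) = 12.8429
V_final = 24.8 + 12.8429 = 37.6429
°P = 259 − 259/1.056 = 13.7348
cells = 0.86·37.6429·13.7348

444.6363 billion cells


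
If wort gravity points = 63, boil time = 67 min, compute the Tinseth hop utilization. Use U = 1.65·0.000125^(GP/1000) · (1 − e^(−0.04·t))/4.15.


bigness = 1.65·0.000125^(63/1000) = 0.9367
boil_factor = (1 − e^(−0.04·67))/4.15 = 0.2244
U = 0.9367 · 0.2244

0.2102


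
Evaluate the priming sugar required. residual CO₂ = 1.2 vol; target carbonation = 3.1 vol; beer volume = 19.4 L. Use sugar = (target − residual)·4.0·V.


sugar = (3.1 − 1.2)·4.0·19.4

147.4400 g


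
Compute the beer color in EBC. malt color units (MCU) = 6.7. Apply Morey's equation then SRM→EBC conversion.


SRM = 1.4922·MCU^0.6859;  EBC = SRM·1.97
SRM = 1.4922·6.7^0.6859 = 5.5009
EBC = 5.5009·1.97

10.8367 EBC


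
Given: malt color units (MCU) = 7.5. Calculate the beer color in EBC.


SRM = 1.4922·MCU^0.6859;  EBC = SRM·1.97
SRM = 1.4922·7.5^0.6859 = 5.9434
EBC = 5.9434·1.97

11.7084 EBC


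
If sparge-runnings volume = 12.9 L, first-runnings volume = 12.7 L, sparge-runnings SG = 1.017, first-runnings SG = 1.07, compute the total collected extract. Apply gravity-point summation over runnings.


total = Σ (SG_i − 1)·1000·V_i
first = (1.07 − 1)·1000·12.7 = 889.0000
sparge = (1.017 − 1)·1000·12.9 = 219.3000
total = 889.0000 + 219.3000

1108.3000 gravity·L


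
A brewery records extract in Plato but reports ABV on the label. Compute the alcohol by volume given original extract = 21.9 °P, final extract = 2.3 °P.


SG = 259/(259 − P);  ABV = (OG − FG)·131.25
OG = 259/(259 − 21.9) = 1.0924
FG = 259/(259 − 2.3) = 1.0090
ABV = (1.0924 − 1.0090)·131.25

10.9471 % ABV


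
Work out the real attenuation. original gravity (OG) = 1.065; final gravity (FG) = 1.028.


AA = (OG−FG)/(OG−1)·100;  RA = AA·0.8192
AA = (1.065 − 1.028)/(1.065 − 1)·100 = 56.9231
RA = 56.9231·0.8192

46.6314 %


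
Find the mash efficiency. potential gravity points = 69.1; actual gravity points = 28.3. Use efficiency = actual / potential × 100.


efficiency = 28.3 / 69.1 × 100

40.9551 %


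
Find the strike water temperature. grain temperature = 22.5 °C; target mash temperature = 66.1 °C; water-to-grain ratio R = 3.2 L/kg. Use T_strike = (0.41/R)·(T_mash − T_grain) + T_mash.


T_strike = (0.41/3.2)·(66.1 − 22.5) + 66.1

71.6862 °C


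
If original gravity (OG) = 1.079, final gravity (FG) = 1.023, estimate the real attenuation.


AA = (OG−FG)/(OG−1)·100;  RA = AA·0.8192
AA = (1.079 − 1.023)/(1.079 − 1)·100 = 70.8861
RA = 70.8861·0.8192

58.0699 %


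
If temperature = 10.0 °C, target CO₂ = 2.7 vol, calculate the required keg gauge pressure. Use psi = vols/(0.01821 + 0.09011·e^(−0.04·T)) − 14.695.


psi = 2.7/(0.01821 + 0.09011·e^(−0.04·10.0)) − 14.695

19.6507 psi


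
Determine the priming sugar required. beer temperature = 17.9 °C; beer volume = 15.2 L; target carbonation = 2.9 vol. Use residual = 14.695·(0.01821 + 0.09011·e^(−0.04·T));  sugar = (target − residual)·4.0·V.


residual = 14.695·(0.01821 + 0.09011·e^(−0.04·17.9)) = 0.9147
sugar = (2.9 − 0.9147)·4.0·15.2

120.7050 g


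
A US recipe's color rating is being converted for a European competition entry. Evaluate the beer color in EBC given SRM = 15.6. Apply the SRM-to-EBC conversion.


EBC = SRM · 1.97
EBC = 15.6 · 1.97

30.7320 EBC


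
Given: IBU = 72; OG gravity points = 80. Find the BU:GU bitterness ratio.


BU:GU = IBU / OG_points
BU:GU = 72 / 80

0.9000


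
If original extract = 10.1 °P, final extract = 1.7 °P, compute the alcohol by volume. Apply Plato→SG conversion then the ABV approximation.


SG = 259/(259 − P);  ABV = (OG − FG)·131.25
OG = 259/(259 − 10.1) = 1.0406
FG = 259/(259 − 1.7) = 1.0066
ABV = (1.0406 − 1.0066)·131.25

4.4588 % ABV


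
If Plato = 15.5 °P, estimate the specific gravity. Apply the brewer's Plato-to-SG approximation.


SG = 259/(259 − P)
SG = 259/(259 − 15.5)

1.0637


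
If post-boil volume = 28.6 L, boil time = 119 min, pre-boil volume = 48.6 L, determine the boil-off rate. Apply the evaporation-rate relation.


rate = (V_pre − V_post) / (t_min/60)
rate = (48.6 − 28.6) / (119/60)

10.0840 L/hr


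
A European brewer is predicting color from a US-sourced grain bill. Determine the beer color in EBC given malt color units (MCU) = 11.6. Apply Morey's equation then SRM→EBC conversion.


SRM = 1.4922·MCU^0.6859;  EBC = SRM·1.97
SRM = 1.4922·11.6^0.6859 = 8.0157
EBC = 8.0157·1.97

15.7908 EBC


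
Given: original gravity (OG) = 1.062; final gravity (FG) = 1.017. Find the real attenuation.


AA = (OG−FG)/(OG−1)·100;  RA = AA·0.8192
AA = (1.062 − 1.017)/(1.062 − 1)·100 = 72.5806
RA = 72.5806·0.8192

59.4581 %


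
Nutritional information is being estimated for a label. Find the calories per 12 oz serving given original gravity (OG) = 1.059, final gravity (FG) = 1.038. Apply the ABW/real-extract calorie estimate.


ABW = (OG−FG)·131.25·0.79/FG;  °P = 259 − 259/SG (for OG→OE and FG→AE);  RE = 0.1808·OE + 0.8192·AE;  Cal = (6.9·ABW + 4·(RE−0.1))·FG·3.55
ABW = (1.059 − 1.038)·131.25·0.79/1.038 = 2.0977
OE = 259 − 259/1.059 = 14.4297 °P
AE = 259 − 259/1.038 = 9.4817 °P
RE = 0.1808·14.4297 + 0.8192·9.4817 = 10.3763 °P
Cal = (6.9·2.0977 + 4·(10.3763−0.1))·1.038·3.55

204.8047 kcal


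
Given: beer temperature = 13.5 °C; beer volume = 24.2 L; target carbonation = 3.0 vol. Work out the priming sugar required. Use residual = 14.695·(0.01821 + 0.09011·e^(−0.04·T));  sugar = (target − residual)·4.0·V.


residual = 14.695·(0.01821 + 0.09011·e^(−0.04·13.5)) = 1.0393
sugar = (3.0 − 1.0393)·4.0·24.2

189.8004 g


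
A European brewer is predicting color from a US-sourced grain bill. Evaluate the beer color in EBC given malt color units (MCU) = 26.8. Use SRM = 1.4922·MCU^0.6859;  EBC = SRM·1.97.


SRM = 1.4922·26.8^0.6859 = 14.2359
EBC = 14.2359·1.97

28.0447 EBC


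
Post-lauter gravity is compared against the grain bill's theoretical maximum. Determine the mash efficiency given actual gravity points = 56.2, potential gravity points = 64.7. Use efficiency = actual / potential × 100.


efficiency = 56.2 / 64.7 × 100

86.8624 %


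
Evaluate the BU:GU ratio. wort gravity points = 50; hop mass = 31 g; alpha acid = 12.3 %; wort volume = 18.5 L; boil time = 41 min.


U = 1.65·0.000125^(GP/1000)·(1−e^(−0.04t))/4.15;  IBU = (α/100)·m·U·1000/V;  BU:GU = IBU/GP
U = 1.65·0.000125^(50/1000)·(1−e^(−0.04·41))/4.15 = 0.2045
IBU = (12.3/100)·31·0.2045·1000/18.5 = 42.1427
BU:GU = 42.1427/50

0.8429


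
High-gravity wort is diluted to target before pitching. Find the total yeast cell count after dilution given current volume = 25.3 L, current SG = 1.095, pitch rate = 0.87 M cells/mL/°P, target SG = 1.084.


V_w = V·((SG_c−1)/(SG_t−1)−1);  °P = 259 − 259/SG_t;  cells = rate·(V+V_w)·°P
V_w = 25.3·((1.095−1)/(1.084−1)−1) = 3.3131
V_final = 25.3 + 3.3131 = 28.6131
°P = 259 − 259/1.084 = 20.0701
cells = 0.87·28.6131·20.0701

499.6132 billion cells


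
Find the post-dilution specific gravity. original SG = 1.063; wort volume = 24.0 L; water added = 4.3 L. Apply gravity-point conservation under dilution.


SG_new = 1 + (SG_old − 1)·V_old/(V_old + V_water)
pts = (1.063 − 1)·1000·24.0/(24.0 + 4.3) = 53.4276
SG_new = 1 + 53.4276/1000

1.0534


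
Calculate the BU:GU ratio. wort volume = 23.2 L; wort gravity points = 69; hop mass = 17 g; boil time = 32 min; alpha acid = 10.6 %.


U = 1.65·0.000125^(GP/1000)·(1−e^(−0.04t))/4.15;  IBU = (α/100)·m·U·1000/V;  BU:GU = IBU/GP
U = 1.65·0.000125^(69/1000)·(1−e^(−0.04·32))/4.15 = 0.1544
IBU = (10.6/100)·17·0.1544·1000/23.2 = 11.9923
BU:GU = 11.9923/69

0.1738


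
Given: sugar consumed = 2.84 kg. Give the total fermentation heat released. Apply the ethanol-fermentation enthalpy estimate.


Q = m_sugar · 590 kJ/kg
Q = 2.84 · 590

1675.6000 kJ


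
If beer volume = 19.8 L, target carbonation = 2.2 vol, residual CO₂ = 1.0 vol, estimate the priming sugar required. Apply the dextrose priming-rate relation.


sugar = (target − residual)·4.0·V
sugar = (2.2 − 1.0)·4.0·19.8

95.0400 g


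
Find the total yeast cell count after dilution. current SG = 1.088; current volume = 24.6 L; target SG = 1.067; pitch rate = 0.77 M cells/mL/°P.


V_w = V·((SG_c−1)/(SG_t−1)−1);  °P = 259 − 259/SG_t;  cells = rate·(V+V_w)·°P
V_w = 24.6·((1.088−1)/(1.067−1)−1) = 7.7104
V_final = 24.6 + 7.7104 = 32.3104
°P = 259 − 259/1.067 = 16.2634
cells = 0.77·32.3104·16.2634

404.6167 billion cells


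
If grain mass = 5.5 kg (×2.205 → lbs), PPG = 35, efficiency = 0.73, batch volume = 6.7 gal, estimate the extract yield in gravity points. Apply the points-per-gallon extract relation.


points = lbs × PPG × eff / vol
lbs = 5.5 × 2.205 = 12.1275
points = 12.1275 × 35 × 0.73 / 6.7

46.2474 points


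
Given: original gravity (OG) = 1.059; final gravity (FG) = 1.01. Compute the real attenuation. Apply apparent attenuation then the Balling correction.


AA = (OG−FG)/(OG−1)·100;  RA = AA·0.8192
AA = (1.059 − 1.01)/(1.059 − 1)·100 = 83.0508
RA = 83.0508·0.8192

68.0353 %


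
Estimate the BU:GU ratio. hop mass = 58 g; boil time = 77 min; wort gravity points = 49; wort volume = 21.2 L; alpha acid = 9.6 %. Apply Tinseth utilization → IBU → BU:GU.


U = 1.65·0.000125^(GP/1000)·(1−e^(−0.04t))/4.15;  IBU = (α/100)·m·U·1000/V;  BU:GU = IBU/GP
U = 1.65·0.000125^(49/1000)·(1−e^(−0.04·77))/4.15 = 0.2442
IBU = (9.6/100)·58·0.2442·1000/21.2 = 64.1379
BU:GU = 64.1379/49

1.3089


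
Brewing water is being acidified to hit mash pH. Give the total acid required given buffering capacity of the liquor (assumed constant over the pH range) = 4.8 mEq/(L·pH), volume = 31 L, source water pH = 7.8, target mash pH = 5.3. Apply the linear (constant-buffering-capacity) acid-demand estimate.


acid = buffering capacity · (pH_source − pH_target) · V
acid = 4.8 · (7.8 − 5.3) · 31

372.0000 mEq


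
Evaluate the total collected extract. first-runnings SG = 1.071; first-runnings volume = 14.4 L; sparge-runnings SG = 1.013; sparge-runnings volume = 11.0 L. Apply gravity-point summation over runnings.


total = Σ (SG_i − 1)·1000·V_i
first = (1.071 − 1)·1000·14.4 = 1022.4000
sparge = (1.013 − 1)·1000·11.0 = 143.0000
total = 1022.4000 + 143.0000

1165.4000 gravity·L


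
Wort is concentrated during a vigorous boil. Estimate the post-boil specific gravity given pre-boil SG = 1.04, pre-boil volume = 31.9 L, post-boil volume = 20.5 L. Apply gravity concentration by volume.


SG_post = 1 + (SG_pre − 1)·V_pre/V_post
pts_pre = (1.04 − 1)·1000 = 40.0000
pts_post = 40.0000·31.9/20.5 = 62.2439
SG_post = 1 + 62.2439/1000

1.0622


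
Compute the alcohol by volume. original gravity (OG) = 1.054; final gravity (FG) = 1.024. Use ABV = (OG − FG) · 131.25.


ABV = (1.054 − 1.024) · 131.25

3.9375 % ABV


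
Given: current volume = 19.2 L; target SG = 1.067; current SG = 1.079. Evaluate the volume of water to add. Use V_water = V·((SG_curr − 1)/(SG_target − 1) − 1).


V_water = 19.2·((1.079 − 1)/(1.067 − 1) − 1)

3.4388 L


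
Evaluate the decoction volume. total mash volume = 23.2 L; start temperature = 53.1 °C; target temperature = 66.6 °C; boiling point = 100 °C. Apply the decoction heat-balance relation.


V_dec = V_total·(T_target − T_start)/(T_boil − T_start)
V_dec = 23.2·(66.6 − 53.1)/(100 − 53.1)

6.6780 L


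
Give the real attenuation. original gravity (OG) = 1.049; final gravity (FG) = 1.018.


AA = (OG−FG)/(OG−1)·100;  RA = AA·0.8192
AA = (1.049 − 1.018)/(1.049 − 1)·100 = 63.2653
RA = 63.2653·0.8192

51.8269 %


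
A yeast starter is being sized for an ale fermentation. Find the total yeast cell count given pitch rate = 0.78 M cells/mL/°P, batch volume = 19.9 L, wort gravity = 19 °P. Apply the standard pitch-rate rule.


cells (billions) = rate · V_L · °P
cells = 0.78 · 19.9 · 19

294.9180 billion cells


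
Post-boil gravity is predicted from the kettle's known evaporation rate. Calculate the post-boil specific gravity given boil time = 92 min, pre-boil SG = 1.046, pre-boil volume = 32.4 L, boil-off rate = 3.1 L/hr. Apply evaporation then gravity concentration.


V_post = V_pre − rate·(t/60);  SG_post = 1 + (SG_pre−1)·V_pre/V_post
V_post = 32.4 − 3.1·(92/60) = 27.6467
SG_post = 1 + (1.046 − 1)·32.4/27.6467

1.0539


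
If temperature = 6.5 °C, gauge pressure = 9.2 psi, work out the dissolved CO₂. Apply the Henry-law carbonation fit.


vols = (P + 14.695)·(0.01821 + 0.09011·e^(−0.04·T))
vols = (9.2 + 14.695)·(0.01821 + 0.09011·e^(−0.04·6.5))

2.0953 volumes


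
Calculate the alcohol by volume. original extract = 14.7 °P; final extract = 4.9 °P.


SG = 259/(259 − P);  ABV = (OG − FG)·131.25
OG = 259/(259 − 14.7) = 1.0602
FG = 259/(259 − 4.9) = 1.0193
ABV = (1.0602 − 1.0193)·131.25

5.3666 % ABV


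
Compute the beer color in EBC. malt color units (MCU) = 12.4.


SRM = 1.4922·MCU^0.6859;  EBC = SRM·1.97
SRM = 1.4922·12.4^0.6859 = 8.3908
EBC = 8.3908·1.97

16.5299 EBC


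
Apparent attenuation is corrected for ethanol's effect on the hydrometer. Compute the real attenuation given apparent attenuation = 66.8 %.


RA = AA · 0.8192
RA = 66.8 · 0.8192

54.7226 %


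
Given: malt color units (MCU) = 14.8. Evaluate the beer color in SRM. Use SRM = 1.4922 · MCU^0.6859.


SRM = 1.4922 · 14.8^0.6859

9.4735 SRM


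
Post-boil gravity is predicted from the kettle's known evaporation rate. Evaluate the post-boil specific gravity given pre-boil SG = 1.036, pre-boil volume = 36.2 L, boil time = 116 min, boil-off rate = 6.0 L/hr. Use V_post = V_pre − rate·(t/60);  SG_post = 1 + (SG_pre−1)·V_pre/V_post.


V_post = 36.2 − 6.0·(116/60) = 24.6000
SG_post = 1 + (1.036 − 1)·36.2/24.6000

1.0530


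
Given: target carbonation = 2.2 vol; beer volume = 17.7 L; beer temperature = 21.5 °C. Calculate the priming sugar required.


residual = 14.695·(0.01821 + 0.09011·e^(−0.04·T));  sugar = (target − residual)·4.0·V
residual = 14.695·(0.01821 + 0.09011·e^(−0.04·21.5)) = 0.8279
sugar = (2.2 − 0.8279)·4.0·17.7

97.1423 g


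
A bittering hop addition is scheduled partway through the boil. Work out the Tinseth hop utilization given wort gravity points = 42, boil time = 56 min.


U = 1.65·0.000125^(GP/1000) · (1 − e^(−0.04·t))/4.15
bigness = 1.65·0.000125^(42/1000) = 1.1312
boil_factor = (1 − e^(−0.04·56))/4.15 = 0.2153
U = 1.1312 · 0.2153

0.2436


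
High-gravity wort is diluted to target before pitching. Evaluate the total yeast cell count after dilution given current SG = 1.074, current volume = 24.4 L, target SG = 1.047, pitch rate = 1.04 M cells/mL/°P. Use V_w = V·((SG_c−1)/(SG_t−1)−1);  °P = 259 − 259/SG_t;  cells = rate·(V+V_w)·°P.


V_w = 24.4·((1.074−1)/(1.047−1)−1) = 14.0170
V_final = 24.4 + 14.0170 = 38.4170
°P = 259 − 259/1.047 = 11.6266
cells = 1.04·38.4170·11.6266

464.5238 billion cells


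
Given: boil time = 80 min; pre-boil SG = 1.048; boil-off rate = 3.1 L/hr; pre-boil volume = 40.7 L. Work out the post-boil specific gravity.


V_post = V_pre − rate·(t/60);  SG_post = 1 + (SG_pre−1)·V_pre/V_post
V_post = 40.7 − 3.1·(80/60) = 36.5667
SG_post = 1 + (1.048 − 1)·40.7/36.5667

1.0534


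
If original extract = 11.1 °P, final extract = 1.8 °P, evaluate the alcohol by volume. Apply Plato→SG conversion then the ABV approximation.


SG = 259/(259 − P);  ABV = (OG − FG)·131.25
OG = 259/(259 − 11.1) = 1.0448
FG = 259/(259 − 1.8) = 1.0070
ABV = (1.0448 − 1.0070)·131.25

4.9583 % ABV


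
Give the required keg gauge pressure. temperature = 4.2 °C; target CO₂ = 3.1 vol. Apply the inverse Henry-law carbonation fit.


psi = vols/(0.01821 + 0.09011·e^(−0.04·T)) − 14.695
psi = 3.1/(0.01821 + 0.09011·e^(−0.04·4.2)) − 14.695

18.1493 psi


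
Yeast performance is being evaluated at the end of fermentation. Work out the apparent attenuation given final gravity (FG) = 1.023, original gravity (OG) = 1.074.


AA = (OG − FG)/(OG − 1) · 100
AA = (1.074 − 1.023)/(1.074 − 1) · 100

68.9189 %


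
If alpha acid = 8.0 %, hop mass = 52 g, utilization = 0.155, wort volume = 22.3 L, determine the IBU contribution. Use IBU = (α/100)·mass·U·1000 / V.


IBU = (8.0/100)·52·0.155·1000 / 22.3

28.9148 IBU


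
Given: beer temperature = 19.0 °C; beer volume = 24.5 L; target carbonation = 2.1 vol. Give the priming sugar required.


residual = 14.695·(0.01821 + 0.09011·e^(−0.04·T));  sugar = (target − residual)·4.0·V
residual = 14.695·(0.01821 + 0.09011·e^(−0.04·19.0)) = 0.8869
sugar = (2.1 − 0.8869)·4.0·24.5

118.8873 g


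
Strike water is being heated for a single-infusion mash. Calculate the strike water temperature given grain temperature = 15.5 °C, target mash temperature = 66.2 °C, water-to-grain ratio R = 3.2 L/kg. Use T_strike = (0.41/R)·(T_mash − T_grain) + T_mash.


T_strike = (0.41/3.2)·(66.2 − 15.5) + 66.2

72.6959 °C


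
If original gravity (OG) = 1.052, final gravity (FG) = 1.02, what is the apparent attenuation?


AA = (OG − FG)/(OG − 1) · 100
AA = (1.052 − 1.02)/(1.052 − 1) · 100

61.5385 %


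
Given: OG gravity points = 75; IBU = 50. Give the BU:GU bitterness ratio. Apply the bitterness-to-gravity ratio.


BU:GU = IBU / OG_points
BU:GU = 50 / 75

0.6667


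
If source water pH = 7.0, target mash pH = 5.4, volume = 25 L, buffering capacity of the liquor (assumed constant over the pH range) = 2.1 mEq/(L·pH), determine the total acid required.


acid = buffering capacity · (pH_source − pH_target) · V
acid = 2.1 · (7.0 − 5.4) · 25

84.0000 mEq


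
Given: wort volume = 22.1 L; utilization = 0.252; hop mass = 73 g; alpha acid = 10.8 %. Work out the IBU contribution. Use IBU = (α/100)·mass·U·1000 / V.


IBU = (10.8/100)·73·0.252·1000 / 22.1

89.8990 IBU


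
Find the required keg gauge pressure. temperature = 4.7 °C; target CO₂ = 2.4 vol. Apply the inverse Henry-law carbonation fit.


psi = vols/(0.01821 + 0.09011·e^(−0.04·T)) − 14.695
psi = 2.4/(0.01821 + 0.09011·e^(−0.04·4.7)) − 14.695

11.1458 psi


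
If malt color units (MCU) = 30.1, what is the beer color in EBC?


SRM = 1.4922·MCU^0.6859;  EBC = SRM·1.97
SRM = 1.4922·30.1^0.6859 = 15.4161
EBC = 15.4161·1.97

30.3698 EBC


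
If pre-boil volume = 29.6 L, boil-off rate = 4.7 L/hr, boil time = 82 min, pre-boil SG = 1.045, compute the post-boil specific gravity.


V_post = V_pre − rate·(t/60);  SG_post = 1 + (SG_pre−1)·V_pre/V_post
V_post = 29.6 − 4.7·(82/60) = 23.1767
SG_post = 1 + (1.045 − 1)·29.6/23.1767

1.0575


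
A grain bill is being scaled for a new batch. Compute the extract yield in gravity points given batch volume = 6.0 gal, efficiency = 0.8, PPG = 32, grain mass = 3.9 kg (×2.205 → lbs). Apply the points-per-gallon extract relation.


points = lbs × PPG × eff / vol
lbs = 3.9 × 2.205 = 8.5995
points = 8.5995 × 32 × 0.8 / 6.0

36.6912 points


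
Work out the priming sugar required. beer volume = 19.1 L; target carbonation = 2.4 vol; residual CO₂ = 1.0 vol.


sugar = (target − residual)·4.0·V
sugar = (2.4 − 1.0)·4.0·19.1

106.9600 g


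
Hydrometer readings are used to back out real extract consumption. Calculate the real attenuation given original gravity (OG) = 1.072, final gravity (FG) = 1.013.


AA = (OG−FG)/(OG−1)·100;  RA = AA·0.8192
AA = (1.072 − 1.013)/(1.072 − 1)·100 = 81.9444
RA = 81.9444·0.8192

67.1289 %
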